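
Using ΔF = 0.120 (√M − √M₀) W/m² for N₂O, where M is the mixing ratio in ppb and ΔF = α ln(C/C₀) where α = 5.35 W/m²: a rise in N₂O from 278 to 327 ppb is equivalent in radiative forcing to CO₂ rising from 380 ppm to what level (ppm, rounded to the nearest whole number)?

N₂O forcing: 0.120 × (√327 − √278) = 0.120 × (18.0831 − 16.6733) = 0.120 × 1.4098 = 0.16918 W/m².
Set 5.35 ln(C/380) = 0.16918: ln(C/380) = 0.16918/5.35 = 0.03162, so C = 380 × e^0.03162 = 380 × 1.03213 = 392.21 ppm.

C ≈ 392 ppm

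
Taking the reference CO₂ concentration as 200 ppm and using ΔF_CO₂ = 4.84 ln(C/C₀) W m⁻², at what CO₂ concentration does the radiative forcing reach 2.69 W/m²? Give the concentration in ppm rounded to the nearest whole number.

Set 4.84 ln(C/200) = 2.69, so ln(C/200) = 2.69/4.84 = 0.55579.
Then C/200 = e^0.55579 = 1.74332, giving C = 200 × 1.74332 = 348.66 ppm.

C ≈ 349 ppm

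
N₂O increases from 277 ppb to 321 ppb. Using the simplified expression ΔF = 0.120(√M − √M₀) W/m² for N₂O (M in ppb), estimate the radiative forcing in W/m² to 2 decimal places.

N₂O: 0.120 × (√321 − √277) = 0.120 × (17.9165 − 16.6433) = 0.120 × 1.2732 = 0.1528 W/m².

ΔF = 0.15 W/m²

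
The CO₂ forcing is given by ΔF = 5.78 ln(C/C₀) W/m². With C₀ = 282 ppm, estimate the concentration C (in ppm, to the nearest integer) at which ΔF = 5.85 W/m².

Set 5.78 ln(C/282) = 5.85, so ln(C/282) = 5.85/5.78 = 1.01211.
Then C/282 = e^1.01211 = 2.75140, giving C = 282 × 2.75140 = 775.89 ppm.

C ≈ 776 ppm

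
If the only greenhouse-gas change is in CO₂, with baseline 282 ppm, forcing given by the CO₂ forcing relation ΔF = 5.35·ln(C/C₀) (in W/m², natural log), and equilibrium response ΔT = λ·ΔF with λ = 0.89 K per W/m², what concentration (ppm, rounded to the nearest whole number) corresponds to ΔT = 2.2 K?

Required forcing: ΔF = ΔT/λ = 2.2/0.89 = 2.4719 W/m².
Then ln(C/282) = ΔF/5.35 = 2.4719/5.35 = 0.46204.
So C = 282 × e^0.46204 = 282 × 1.58731 = 447.62 ppm.

C ≈ 448 ppm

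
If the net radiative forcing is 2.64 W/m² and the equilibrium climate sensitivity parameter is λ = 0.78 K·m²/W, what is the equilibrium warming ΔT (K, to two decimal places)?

ΔT = λ ΔF = 0.78 × 2.64 = 2.0592 K.

ΔT = 2.06 K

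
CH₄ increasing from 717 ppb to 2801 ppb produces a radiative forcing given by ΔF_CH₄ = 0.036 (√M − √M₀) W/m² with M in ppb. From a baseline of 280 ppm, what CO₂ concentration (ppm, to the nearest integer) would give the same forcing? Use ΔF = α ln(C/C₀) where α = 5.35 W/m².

C ≈ 334 ppm

CH₄ forcing: 0.036 × (√2801 − √717) = 0.036 × (52.9245 − 26.7769) = 0.036 × 26.1476 = 0.94131 W/m².
Set 5.35 ln(C/280) = 0.94131: ln(C/280) = 0.94131/5.35 = 0.17595, so C = 280 × e^0.17595 = 280 × 1.19238 = 333.87 ppm.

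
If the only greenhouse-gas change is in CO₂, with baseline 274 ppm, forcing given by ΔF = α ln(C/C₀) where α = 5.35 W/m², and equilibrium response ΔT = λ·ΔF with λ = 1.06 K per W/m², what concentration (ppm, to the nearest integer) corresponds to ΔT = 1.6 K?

C ≈ 363 ppm

Required forcing: ΔF = ΔT/λ = 1.6/1.06 = 1.5094 W/m².
Then ln(C/274) = ΔF/5.35 = 1.5094/5.35 = 0.28213.
So C = 274 × e^0.28213 = 274 × 1.32595 = 363.31 ppm.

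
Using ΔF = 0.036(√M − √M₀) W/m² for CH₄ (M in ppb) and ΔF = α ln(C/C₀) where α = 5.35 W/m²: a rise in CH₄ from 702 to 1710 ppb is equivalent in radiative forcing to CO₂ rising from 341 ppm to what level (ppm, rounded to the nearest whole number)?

CH₄ forcing: 0.036 × (√1710 − √702) = 0.036 × (41.3521 − 26.4953) = 0.036 × 14.8568 = 0.53484 W/m².
Set 5.35 ln(C/341) = 0.53484: ln(C/341) = 0.53484/5.35 = 0.09997, so C = 341 × e^0.09997 = 341 × 1.10514 = 376.85 ppm.

C ≈ 377 ppm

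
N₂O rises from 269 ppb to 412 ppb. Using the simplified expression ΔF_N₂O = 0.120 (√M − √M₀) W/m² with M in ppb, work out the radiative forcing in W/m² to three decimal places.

ΔF = 0.468 W/m²

N₂O: 0.120 × (√412 − √269) = 0.120 × (20.2978 − 16.4012) = 0.120 × 3.8966 = 0.4676 W/m².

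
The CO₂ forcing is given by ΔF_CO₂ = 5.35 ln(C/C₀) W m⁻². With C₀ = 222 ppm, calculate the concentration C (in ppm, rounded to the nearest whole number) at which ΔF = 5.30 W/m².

Set 5.35 ln(C/222) = 5.30, so ln(C/222) = 5.30/5.35 = 0.99065.
Then C/222 = e^0.99065 = 2.69298, giving C = 222 × 2.69298 = 597.84 ppm.

C ≈ 598 ppm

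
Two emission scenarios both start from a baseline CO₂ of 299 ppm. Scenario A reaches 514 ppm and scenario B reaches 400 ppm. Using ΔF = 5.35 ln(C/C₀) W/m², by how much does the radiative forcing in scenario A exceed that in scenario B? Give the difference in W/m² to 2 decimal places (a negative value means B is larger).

ΔF_A = 5.35 ln(514/299) = 5.35 × 0.54178 = 2.8985 W/m².
ΔF_B = 5.35 ln(400/299) = 5.35 × 0.29102 = 1.5570 W/m².
Difference: 2.8985 − 1.5570 = 1.3415 W/m².

ΔF_A − ΔF_B = 1.34 W/m²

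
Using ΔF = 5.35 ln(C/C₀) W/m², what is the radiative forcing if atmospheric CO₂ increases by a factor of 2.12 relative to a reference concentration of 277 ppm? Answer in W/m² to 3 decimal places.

Because the forcing depends only on the ratio C/C₀, the initial concentration does not enter.
ΔF = 5.35 × ln(2.12) = 5.35 × 0.75142 = 4.0201 W/m².

ΔF = 4.020 W/m²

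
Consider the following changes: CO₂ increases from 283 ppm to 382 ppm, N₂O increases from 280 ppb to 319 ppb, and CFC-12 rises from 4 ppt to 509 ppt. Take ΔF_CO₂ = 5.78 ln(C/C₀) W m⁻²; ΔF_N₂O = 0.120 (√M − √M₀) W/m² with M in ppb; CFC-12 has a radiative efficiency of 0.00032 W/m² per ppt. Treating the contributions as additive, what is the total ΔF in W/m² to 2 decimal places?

CO₂: 5.78 × ln(382/283) = 5.78 × ln(1.34982) = 5.78 × 0.29997 = 1.7338 W/m².
N₂O: 0.120 × (√319 − √280) = 0.120 × (17.8606 − 16.7332) = 0.120 × 1.1274 = 0.1353 W/m².
CFC-12: ΔF = 0.00032 × (509 − 4) = 0.00032 × 505 = 0.1616 W/m².
Total ΔF = 1.7338 + 0.1353 + 0.1616 = 2.0307 W/m².

ΔF = 2.03 W/m²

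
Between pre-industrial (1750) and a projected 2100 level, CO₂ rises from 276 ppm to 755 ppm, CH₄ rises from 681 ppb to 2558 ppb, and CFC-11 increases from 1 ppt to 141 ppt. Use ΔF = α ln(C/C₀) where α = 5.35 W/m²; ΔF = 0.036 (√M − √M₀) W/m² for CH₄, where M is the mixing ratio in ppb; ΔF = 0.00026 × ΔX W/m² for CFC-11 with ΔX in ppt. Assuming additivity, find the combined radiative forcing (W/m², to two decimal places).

ΔF = 6.30 W/m²

CO₂: 5.35 × ln(755/276) = 5.35 × ln(2.73551) = 5.35 × 1.00632 = 5.3838 W/m².
CH₄: 0.036 × (√2558 − √681) = 0.036 × (50.5767 − 26.0960) = 0.036 × 24.4807 = 0.8813 W/m².
CFC-11: ΔF = 0.00026 × (141 − 1) = 0.00026 × 140 = 0.0364 W/m².
Total ΔF = 5.3838 + 0.8813 + 0.0364 = 6.3015 W/m².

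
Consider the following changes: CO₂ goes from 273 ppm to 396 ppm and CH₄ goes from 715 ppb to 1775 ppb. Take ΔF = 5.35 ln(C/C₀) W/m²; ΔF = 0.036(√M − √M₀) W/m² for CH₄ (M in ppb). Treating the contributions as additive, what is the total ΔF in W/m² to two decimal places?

CO₂: 5.35 × ln(396/273) = 5.35 × ln(1.45055) = 5.35 × 0.37194 = 1.9899 W/m².
CH₄: 0.036 × (√1775 − √715) = 0.036 × (42.1307 − 26.7395) = 0.036 × 15.3912 = 0.5541 W/m².
Total ΔF = 1.9899 + 0.5541 = 2.5440 W/m².

ΔF = 2.54 W/m²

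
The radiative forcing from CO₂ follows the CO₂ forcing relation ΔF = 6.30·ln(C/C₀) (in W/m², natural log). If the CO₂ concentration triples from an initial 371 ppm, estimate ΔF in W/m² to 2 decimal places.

ΔF = 6.92 W/m²

ΔF = 6.30 × ln(3) = 6.30 × 1.09861 = 6.9212 W/m².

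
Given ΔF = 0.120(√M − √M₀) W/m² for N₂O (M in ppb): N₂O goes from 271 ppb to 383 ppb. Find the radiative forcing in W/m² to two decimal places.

ΔF = 0.37 W/m²

N₂O: 0.120 × (√383 − √271) = 0.120 × (19.5704 − 16.4621) = 0.120 × 3.1083 = 0.3730 W/m².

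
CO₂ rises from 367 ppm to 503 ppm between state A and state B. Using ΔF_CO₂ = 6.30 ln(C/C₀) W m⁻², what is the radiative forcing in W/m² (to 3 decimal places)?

ΔF = 1.986 W/m²

CO₂ absorption bands are partially saturated, so forcing scales with the logarithm of the concentration ratio.
CO₂: 6.30 × ln(503/367) = 6.30 × ln(1.37057) = 6.30 × 0.31523 = 1.9859 W/m².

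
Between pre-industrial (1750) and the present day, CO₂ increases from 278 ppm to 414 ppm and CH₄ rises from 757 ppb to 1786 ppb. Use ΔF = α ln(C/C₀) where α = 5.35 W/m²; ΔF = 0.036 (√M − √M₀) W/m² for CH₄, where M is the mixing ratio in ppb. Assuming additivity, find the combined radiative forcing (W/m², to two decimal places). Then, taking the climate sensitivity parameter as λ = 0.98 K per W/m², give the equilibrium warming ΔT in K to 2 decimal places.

CO₂: 5.35 × ln(414/278) = 5.35 × ln(1.48921) = 5.35 × 0.39825 = 2.1306 W/m².
CH₄: 0.036 × (√1786 − √757) = 0.036 × (42.2611 − 27.5136) = 0.036 × 14.7475 = 0.5309 W/m².
Total ΔF = 2.1306 + 0.5309 = 2.6615 W/m².
ΔT = λ ΔF = 0.98 × 2.66 = 2.6068 K.

ΔF = 2.66 W/m²; ΔT = 2.61 K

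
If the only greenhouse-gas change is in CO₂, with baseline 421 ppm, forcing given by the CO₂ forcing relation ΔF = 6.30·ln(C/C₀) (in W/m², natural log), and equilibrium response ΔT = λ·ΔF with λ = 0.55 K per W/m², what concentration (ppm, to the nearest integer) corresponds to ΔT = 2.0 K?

C ≈ 750 ppm

Required forcing: ΔF = ΔT/λ = 2.0/0.55 = 3.6364 W/m².
Then ln(C/421) = ΔF/6.30 = 3.6364/6.30 = 0.57721.
So C = 421 × e^0.57721 = 421 × 1.78106 = 749.83 ppm.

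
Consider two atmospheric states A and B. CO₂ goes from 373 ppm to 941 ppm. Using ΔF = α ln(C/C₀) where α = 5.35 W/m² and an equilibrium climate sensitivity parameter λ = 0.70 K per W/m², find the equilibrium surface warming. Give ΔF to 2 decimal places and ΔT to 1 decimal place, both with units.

CO₂: 5.35 × ln(941/373) = 5.35 × ln(2.52279) = 5.35 × 0.92537 = 4.9507 W/m².
ΔT = λ ΔF = 0.70 × 4.95 = 3.4650 K.

ΔF = 4.95 W/m²; ΔT = 3.5 K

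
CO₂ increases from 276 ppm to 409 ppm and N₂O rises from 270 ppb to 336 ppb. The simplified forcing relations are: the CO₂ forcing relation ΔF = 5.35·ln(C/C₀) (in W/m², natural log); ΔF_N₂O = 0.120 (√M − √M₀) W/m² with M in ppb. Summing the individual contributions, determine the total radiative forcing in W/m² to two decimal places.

CO₂: 5.35 × ln(409/276) = 5.35 × ln(1.48188) = 5.35 × 0.39331 = 2.1042 W/m².
N₂O: 0.120 × (√336 − √270) = 0.120 × (18.3303 − 16.4317) = 0.120 × 1.8986 = 0.2278 W/m².
Total ΔF = 2.1042 + 0.2278 = 2.3320 W/m².

ΔF = 2.33 W/m²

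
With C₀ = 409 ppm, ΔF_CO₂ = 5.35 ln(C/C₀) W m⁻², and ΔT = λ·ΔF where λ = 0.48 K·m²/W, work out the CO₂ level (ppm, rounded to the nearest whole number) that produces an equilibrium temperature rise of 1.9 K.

C ≈ 857 ppm

Required forcing: ΔF = ΔT/λ = 1.9/0.48 = 3.9583 W/m².
Then ln(C/409) = ΔF/5.35 = 3.9583/5.35 = 0.73987.
So C = 409 × e^0.73987 = 409 × 2.09566 = 857.12 ppm.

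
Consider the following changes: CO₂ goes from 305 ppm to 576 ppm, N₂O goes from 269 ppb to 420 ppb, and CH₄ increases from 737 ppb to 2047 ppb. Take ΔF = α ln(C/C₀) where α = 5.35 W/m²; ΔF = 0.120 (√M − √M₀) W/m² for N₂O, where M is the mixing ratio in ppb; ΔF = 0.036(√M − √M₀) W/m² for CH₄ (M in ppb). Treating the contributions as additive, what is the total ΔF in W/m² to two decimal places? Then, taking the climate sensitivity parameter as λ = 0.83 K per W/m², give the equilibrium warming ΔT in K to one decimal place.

ΔF = 4.54 W/m²; ΔT = 3.8 K

CO₂: 5.35 × ln(576/305) = 5.35 × ln(1.88852) = 5.35 × 0.63579 = 3.4015 W/m².
N₂O: 0.120 × (√420 − √269) = 0.120 × (20.4939 − 16.4012) = 0.120 × 4.0927 = 0.4911 W/m².
CH₄: 0.036 × (√2047 − √737) = 0.036 × (45.2438 − 27.1477) = 0.036 × 18.0961 = 0.6515 W/m².
Total ΔF = 3.4015 + 0.4911 + 0.6515 = 4.5441 W/m².
ΔT = λ ΔF = 0.83 × 4.54 = 3.7682 K.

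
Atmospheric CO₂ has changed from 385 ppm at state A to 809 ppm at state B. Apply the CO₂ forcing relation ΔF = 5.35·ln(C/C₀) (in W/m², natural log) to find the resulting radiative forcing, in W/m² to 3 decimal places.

CO₂: 5.35 × ln(809/385) = 5.35 × ln(2.10130) = 5.35 × 0.74256 = 3.9727 W/m².

ΔF = 3.973 W/m²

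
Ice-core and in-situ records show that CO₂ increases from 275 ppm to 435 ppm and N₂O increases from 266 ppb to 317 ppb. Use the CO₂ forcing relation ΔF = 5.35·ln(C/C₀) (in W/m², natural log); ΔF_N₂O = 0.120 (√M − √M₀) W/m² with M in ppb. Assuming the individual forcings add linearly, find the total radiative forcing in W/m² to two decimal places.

CO₂: 5.35 × ln(435/275) = 5.35 × ln(1.58182) = 5.35 × 0.45858 = 2.4534 W/m².
N₂O: 0.120 × (√317 − √266) = 0.120 × (17.8045 − 16.3095) = 0.120 × 1.4950 = 0.1794 W/m².
Total ΔF = 2.4534 + 0.1794 = 2.6328 W/m².

ΔF = 2.63 W/m²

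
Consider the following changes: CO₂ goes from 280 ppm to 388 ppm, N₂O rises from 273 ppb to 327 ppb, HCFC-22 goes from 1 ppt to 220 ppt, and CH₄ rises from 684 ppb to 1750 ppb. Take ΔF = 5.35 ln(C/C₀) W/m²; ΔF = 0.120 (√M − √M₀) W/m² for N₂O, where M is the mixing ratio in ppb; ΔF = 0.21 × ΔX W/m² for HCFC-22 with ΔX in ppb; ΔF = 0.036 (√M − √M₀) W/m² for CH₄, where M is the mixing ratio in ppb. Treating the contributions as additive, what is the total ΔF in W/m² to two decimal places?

CO₂: 5.35 × ln(388/280) = 5.35 × ln(1.38571) = 5.35 × 0.32621 = 1.7452 W/m².
N₂O: 0.120 × (√327 − √273) = 0.120 × (18.0831 − 16.5227) = 0.120 × 1.5604 = 0.1872 W/m².
HCFC-22: Δ = 220 − 1 = 219 ppt = 0.219 ppb; ΔF = 0.21 × 0.219 = 0.0460 W/m².
CH₄: 0.036 × (√1750 − √684) = 0.036 × (41.8330 − 26.1534) = 0.036 × 15.6796 = 0.5645 W/m².
Total ΔF = 1.7452 + 0.1872 + 0.0460 + 0.5645 = 2.5429 W/m².

ΔF = 2.54 W/m²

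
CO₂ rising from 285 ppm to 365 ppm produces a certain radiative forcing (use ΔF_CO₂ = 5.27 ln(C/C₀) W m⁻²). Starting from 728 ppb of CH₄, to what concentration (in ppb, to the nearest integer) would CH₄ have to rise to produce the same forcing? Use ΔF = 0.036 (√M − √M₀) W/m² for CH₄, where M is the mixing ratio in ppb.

M ≈ 3994 ppb

CO₂ forcing: 5.27 × ln(365/285) = 5.27 × 0.247408 = 1.30384 W/m².
Set 0.036(√M − √728) = 1.30384: √M = 1.30384/0.036 + √728 = 36.2178 + 26.9815 = 63.1993.
M = (63.1993)² = 3994.15 ppb.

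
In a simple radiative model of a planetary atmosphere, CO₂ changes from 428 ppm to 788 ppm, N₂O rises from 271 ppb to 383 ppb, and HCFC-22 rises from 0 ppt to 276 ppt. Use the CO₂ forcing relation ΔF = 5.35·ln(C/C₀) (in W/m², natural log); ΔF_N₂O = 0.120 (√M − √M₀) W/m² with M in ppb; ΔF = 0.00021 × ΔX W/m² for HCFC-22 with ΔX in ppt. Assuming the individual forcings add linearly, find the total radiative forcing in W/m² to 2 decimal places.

CO₂: 5.35 × ln(788/428) = 5.35 × ln(1.84112) = 5.35 × 0.61037 = 3.2655 W/m².
N₂O: 0.120 × (√383 − √271) = 0.120 × (19.5704 − 16.4621) = 0.120 × 3.1083 = 0.3730 W/m².
HCFC-22: ΔF = 0.00021 × (276 − 0) = 0.00021 × 276 = 0.0580 W/m².
Total ΔF = 3.2655 + 0.3730 + 0.0580 = 3.6965 W/m².

ΔF = 3.70 W/m²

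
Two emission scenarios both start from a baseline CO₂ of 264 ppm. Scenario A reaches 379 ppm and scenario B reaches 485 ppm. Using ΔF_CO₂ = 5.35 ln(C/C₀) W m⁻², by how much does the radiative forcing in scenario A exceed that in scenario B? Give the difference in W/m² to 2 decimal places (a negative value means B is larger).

ΔF_A = 5.35 ln(379/264) = 5.35 × 0.36159 = 1.9345 W/m².
ΔF_B = 5.35 ln(485/264) = 5.35 × 0.60820 = 3.2539 W/m².
Difference: 1.9345 − 3.2539 = -1.3194 W/m².
(Equivalently, ΔF_A − ΔF_B = 5.35 ln(379/485) = 5.35 × -0.24661 = -1.3194 W/m².)

ΔF_A − ΔF_B = -1.32 W/m²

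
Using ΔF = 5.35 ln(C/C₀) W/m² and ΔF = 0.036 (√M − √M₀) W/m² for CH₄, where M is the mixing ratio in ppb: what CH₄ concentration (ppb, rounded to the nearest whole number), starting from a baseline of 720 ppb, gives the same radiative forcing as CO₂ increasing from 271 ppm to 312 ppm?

CO₂ forcing: 5.35 × ln(312/271) = 5.35 × 0.140884 = 0.75373 W/m².
Set 0.036(√M − √720) = 0.75373: √M = 0.75373/0.036 + √720 = 20.9369 + 26.8328 = 47.7697.
M = (47.7697)² = 2281.94 ppb.

M ≈ 2282 ppb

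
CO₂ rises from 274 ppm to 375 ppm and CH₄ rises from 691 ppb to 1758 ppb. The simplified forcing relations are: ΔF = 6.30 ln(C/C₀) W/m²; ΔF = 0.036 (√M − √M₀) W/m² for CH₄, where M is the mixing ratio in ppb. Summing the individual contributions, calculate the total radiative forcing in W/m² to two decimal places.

ΔF = 2.54 W/m²

CO₂: 6.30 × ln(375/274) = 6.30 × ln(1.36861) = 6.30 × 0.31380 = 1.9769 W/m².
CH₄: 0.036 × (√1758 − √691) = 0.036 × (41.9285 − 26.2869) = 0.036 × 15.6416 = 0.5631 W/m².
Total ΔF = 1.9769 + 0.5631 = 2.5400 W/m².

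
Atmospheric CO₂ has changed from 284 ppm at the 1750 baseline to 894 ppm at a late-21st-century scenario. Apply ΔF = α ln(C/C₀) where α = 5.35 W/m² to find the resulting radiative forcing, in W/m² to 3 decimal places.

ΔF = 6.135 W/m²

CO₂: 5.35 × ln(894/284) = 5.35 × ln(3.14789) = 5.35 × 1.14673 = 6.1350 W/m².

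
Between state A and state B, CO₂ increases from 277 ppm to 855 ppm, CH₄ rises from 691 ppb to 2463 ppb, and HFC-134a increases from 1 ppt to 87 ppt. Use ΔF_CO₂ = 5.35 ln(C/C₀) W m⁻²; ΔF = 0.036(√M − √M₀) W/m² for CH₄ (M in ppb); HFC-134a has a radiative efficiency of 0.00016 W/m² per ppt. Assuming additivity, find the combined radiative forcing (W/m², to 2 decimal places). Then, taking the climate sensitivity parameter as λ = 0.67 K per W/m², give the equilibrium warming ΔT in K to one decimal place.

ΔF = 6.88 W/m²; ΔT = 4.6 K

CO₂: 5.35 × ln(855/277) = 5.35 × ln(3.08664) = 5.35 × 1.12708 = 6.0299 W/m².
CH₄: 0.036 × (√2463 − √691) = 0.036 × (49.6286 − 26.2869) = 0.036 × 23.3417 = 0.8403 W/m².
HFC-134a: ΔF = 0.00016 × (87 − 1) = 0.00016 × 86 = 0.0138 W/m².
Total ΔF = 6.0299 + 0.8403 + 0.0138 = 6.8840 W/m².
ΔT = λ ΔF = 0.67 × 6.88 = 4.6096 K.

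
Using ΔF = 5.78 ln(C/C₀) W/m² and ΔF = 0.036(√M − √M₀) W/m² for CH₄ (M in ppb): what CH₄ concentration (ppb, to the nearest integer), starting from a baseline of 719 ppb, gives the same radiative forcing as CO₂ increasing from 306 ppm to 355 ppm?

M ≈ 2567 ppb

CO₂ forcing: 5.78 × ln(355/306) = 5.78 × 0.148533 = 0.85852 W/m².
Set 0.036(√M − √719) = 0.85852: √M = 0.85852/0.036 + √719 = 23.8478 + 26.8142 = 50.6620.
M = (50.6620)² = 2566.64 ppb.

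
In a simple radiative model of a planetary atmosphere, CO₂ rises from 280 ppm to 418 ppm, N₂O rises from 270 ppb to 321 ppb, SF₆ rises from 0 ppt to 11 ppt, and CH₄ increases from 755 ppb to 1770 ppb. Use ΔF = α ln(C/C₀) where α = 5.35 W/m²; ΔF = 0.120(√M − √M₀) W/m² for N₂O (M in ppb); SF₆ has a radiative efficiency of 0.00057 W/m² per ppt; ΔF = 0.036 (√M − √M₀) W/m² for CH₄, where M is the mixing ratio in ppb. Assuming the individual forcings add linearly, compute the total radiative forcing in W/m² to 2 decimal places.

CO₂: 5.35 × ln(418/280) = 5.35 × ln(1.49286) = 5.35 × 0.40069 = 2.1437 W/m².
N₂O: 0.120 × (√321 − √270) = 0.120 × (17.9165 − 16.4317) = 0.120 × 1.4848 = 0.1782 W/m².
SF₆: ΔF = 0.00057 × (11 − 0) = 0.00057 × 11 = 0.0063 W/m².
CH₄: 0.036 × (√1770 − √755) = 0.036 × (42.0714 − 27.4773) = 0.036 × 14.5941 = 0.5254 W/m².
Total ΔF = 2.1437 + 0.1782 + 0.0063 + 0.5254 = 2.8536 W/m².

ΔF = 2.85 W/m²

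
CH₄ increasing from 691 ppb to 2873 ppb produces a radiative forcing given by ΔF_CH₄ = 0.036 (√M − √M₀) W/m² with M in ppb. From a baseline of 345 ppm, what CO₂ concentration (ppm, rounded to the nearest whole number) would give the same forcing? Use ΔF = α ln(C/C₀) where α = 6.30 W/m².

CH₄ forcing: 0.036 × (√2873 − √691) = 0.036 × (53.6004 − 26.2869) = 0.036 × 27.3135 = 0.98329 W/m².
Set 6.30 ln(C/345) = 0.98329: ln(C/345) = 0.98329/6.30 = 0.15608, so C = 345 × e^0.15608 = 345 × 1.16892 = 403.28 ppm.

C ≈ 403 ppm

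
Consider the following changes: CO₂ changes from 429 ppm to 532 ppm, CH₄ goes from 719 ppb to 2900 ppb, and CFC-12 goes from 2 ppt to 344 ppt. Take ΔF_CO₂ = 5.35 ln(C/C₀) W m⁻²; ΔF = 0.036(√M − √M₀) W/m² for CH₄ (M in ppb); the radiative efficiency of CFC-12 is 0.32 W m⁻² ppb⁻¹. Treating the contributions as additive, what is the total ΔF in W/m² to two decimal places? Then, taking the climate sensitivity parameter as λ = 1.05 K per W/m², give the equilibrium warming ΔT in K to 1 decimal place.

CO₂: 5.35 × ln(532/429) = 5.35 × ln(1.24009) = 5.35 × 0.21518 = 1.1512 W/m².
CH₄: 0.036 × (√2900 − √719) = 0.036 × (53.8516 − 26.8142) = 0.036 × 27.0374 = 0.9733 W/m².
CFC-12: Δ = 344 − 2 = 342 ppt = 0.342 ppb; ΔF = 0.32 × 0.342 = 0.1094 W/m².
Total ΔF = 1.1512 + 0.9733 + 0.1094 = 2.2339 W/m².
ΔT = λ ΔF = 1.05 × 2.23 = 2.3415 K.

ΔF = 2.23 W/m²; ΔT = 2.3 K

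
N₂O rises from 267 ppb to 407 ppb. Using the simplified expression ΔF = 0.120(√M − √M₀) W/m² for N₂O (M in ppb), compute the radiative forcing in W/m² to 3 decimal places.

ΔF = 0.460 W/m²

N₂O: 0.120 × (√407 − √267) = 0.120 × (20.1742 − 16.3401) = 0.120 × 3.8341 = 0.4601 W/m².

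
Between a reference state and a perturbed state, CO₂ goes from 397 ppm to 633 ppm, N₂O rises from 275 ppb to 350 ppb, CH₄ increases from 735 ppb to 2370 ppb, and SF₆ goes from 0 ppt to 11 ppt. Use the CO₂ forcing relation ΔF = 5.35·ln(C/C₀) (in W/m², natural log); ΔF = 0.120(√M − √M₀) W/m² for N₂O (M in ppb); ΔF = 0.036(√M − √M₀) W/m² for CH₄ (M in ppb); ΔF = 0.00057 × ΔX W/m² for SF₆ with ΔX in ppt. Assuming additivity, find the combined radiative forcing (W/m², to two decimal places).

CO₂: 5.35 × ln(633/397) = 5.35 × ln(1.59446) = 5.35 × 0.46654 = 2.4960 W/m².
N₂O: 0.120 × (√350 − √275) = 0.120 × (18.7083 − 16.5831) = 0.120 × 2.1252 = 0.2550 W/m².
CH₄: 0.036 × (√2370 − √735) = 0.036 × (48.6826 − 27.1109) = 0.036 × 21.5717 = 0.7766 W/m².
SF₆: ΔF = 0.00057 × (11 − 0) = 0.00057 × 11 = 0.0063 W/m².
Total ΔF = 2.4960 + 0.2550 + 0.7766 + 0.0063 = 3.5339 W/m².

ΔF = 3.53 W/m²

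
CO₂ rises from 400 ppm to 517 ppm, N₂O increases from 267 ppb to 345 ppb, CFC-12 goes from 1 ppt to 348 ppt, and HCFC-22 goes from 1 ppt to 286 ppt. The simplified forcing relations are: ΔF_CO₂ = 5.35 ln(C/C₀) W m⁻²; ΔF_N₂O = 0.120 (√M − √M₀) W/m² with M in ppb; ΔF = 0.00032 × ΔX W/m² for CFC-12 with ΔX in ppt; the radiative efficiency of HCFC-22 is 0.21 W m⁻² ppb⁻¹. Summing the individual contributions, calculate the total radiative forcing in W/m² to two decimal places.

CO₂: 5.35 × ln(517/400) = 5.35 × ln(1.29250) = 5.35 × 0.25658 = 1.3727 W/m².
N₂O: 0.120 × (√345 − √267) = 0.120 × (18.5742 − 16.3401) = 0.120 × 2.2341 = 0.2681 W/m².
CFC-12: ΔF = 0.00032 × (348 − 1) = 0.00032 × 347 = 0.1110 W/m².
HCFC-22: Δ = 286 − 1 = 285 ppt = 0.285 ppb; ΔF = 0.21 × 0.285 = 0.0599 W/m².
Total ΔF = 1.3727 + 0.2681 + 0.1110 + 0.0599 = 1.8117 W/m².

ΔF = 1.81 W/m²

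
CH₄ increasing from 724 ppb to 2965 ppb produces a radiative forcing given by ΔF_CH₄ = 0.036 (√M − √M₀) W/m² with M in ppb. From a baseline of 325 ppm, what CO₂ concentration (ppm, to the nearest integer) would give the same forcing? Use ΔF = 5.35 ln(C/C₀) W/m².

C ≈ 391 ppm

CH₄ forcing: 0.036 × (√2965 − √724) = 0.036 × (54.4518 − 26.9072) = 0.036 × 27.5446 = 0.99161 W/m².
Set 5.35 ln(C/325) = 0.99161: ln(C/325) = 0.99161/5.35 = 0.18535, so C = 325 × e^0.18535 = 325 × 1.20364 = 391.18 ppm.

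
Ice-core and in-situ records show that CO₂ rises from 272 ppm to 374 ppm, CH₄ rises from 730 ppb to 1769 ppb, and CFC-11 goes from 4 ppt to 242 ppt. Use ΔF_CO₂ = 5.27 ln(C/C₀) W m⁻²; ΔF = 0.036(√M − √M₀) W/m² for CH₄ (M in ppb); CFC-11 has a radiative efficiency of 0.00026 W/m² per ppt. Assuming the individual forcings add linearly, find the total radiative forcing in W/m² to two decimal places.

ΔF = 2.28 W/m²

CO₂: 5.27 × ln(374/272) = 5.27 × ln(1.37500) = 5.27 × 0.31845 = 1.6782 W/m².
CH₄: 0.036 × (√1769 − √730) = 0.036 × (42.0595 − 27.0185) = 0.036 × 15.0410 = 0.5415 W/m².
CFC-11: ΔF = 0.00026 × (242 − 4) = 0.00026 × 238 = 0.0619 W/m².
Total ΔF = 1.6782 + 0.5415 + 0.0619 = 2.2816 W/m².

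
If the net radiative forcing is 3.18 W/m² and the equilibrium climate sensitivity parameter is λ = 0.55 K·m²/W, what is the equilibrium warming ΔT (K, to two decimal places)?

ΔT = 1.75 K

ΔT = λ ΔF = 0.55 × 3.18 = 1.7490 K.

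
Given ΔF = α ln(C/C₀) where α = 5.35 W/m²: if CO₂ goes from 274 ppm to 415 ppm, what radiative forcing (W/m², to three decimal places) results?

ΔF = 2.221 W/m²

CO₂: 5.35 × ln(415/274) = 5.35 × ln(1.51460) = 5.35 × 0.41515 = 2.2211 W/m².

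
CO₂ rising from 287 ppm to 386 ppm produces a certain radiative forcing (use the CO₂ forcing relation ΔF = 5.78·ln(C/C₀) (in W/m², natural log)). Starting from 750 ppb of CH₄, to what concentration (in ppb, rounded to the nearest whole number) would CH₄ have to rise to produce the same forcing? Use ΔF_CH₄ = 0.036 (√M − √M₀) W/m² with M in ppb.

CO₂ forcing: 5.78 × ln(386/287) = 5.78 × 0.296355 = 1.71293 W/m².
Set 0.036(√M − √750) = 1.71293: √M = 1.71293/0.036 + √750 = 47.5814 + 27.3861 = 74.9675.
M = (74.9675)² = 5620.13 ppb.

M ≈ 5620 ppb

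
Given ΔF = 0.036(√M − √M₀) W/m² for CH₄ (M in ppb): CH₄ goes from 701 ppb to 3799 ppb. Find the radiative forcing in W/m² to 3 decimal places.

ΔF = 1.266 W/m²

CH₄: 0.036 × (√3799 − √701) = 0.036 × (61.6360 − 26.4764) = 0.036 × 35.1596 = 1.2657 W/m².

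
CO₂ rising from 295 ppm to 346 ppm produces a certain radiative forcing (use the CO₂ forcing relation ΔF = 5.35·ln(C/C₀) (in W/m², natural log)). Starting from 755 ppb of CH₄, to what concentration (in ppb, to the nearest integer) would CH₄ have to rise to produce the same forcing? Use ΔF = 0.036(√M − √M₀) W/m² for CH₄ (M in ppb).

CO₂ forcing: 5.35 × ln(346/295) = 5.35 × 0.159463 = 0.85313 W/m².
Set 0.036(√M − √755) = 0.85313: √M = 0.85313/0.036 + √755 = 23.6981 + 27.4773 = 51.1754.
M = (51.1754)² = 2618.92 ppb.

M ≈ 2619 ppb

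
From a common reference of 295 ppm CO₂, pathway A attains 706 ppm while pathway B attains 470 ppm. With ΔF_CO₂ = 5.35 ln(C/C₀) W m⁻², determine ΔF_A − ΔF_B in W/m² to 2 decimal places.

ΔF_A − ΔF_B = 2.18 W/m²

ΔF_A = 5.35 ln(706/295) = 5.35 × 0.87264 = 4.6686 W/m².
ΔF_B = 5.35 ln(470/295) = 5.35 × 0.46576 = 2.4918 W/m².
Difference: 4.6686 − 2.4918 = 2.1768 W/m².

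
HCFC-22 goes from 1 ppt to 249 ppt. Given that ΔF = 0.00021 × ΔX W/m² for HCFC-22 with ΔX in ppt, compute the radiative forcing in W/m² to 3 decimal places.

ΔF = 0.052 W/m²

HCFC-22: ΔF = 0.00021 × (249 − 1) = 0.00021 × 248 = 0.0521 W/m².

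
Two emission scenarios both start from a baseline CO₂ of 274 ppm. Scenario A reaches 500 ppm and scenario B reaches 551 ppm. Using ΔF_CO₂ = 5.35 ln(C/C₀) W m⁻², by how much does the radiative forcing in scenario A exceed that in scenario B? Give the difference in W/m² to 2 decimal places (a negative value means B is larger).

ΔF_A − ΔF_B = -0.52 W/m²

ΔF_A = 5.35 ln(500/274) = 5.35 × 0.60148 = 3.2179 W/m².
ΔF_B = 5.35 ln(551/274) = 5.35 × 0.69861 = 3.7376 W/m².
Difference: 3.2179 − 3.7376 = -0.5197 W/m².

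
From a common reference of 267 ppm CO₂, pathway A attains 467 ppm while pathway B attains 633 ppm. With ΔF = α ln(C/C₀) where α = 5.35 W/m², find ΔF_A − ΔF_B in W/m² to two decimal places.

ΔF_A = 5.35 ln(467/267) = 5.35 × 0.55908 = 2.9911 W/m².
ΔF_B = 5.35 ln(633/267) = 5.35 × 0.86322 = 4.6182 W/m².
Difference: 2.9911 − 4.6182 = -1.6271 W/m².

ΔF_A − ΔF_B = -1.63 W/m²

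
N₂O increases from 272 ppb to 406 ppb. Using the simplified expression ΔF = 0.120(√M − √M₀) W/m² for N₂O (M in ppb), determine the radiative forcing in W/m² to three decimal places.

N₂O: 0.120 × (√406 − √272) = 0.120 × (20.1494 − 16.4924) = 0.120 × 3.6570 = 0.4388 W/m².

ΔF = 0.439 W/m²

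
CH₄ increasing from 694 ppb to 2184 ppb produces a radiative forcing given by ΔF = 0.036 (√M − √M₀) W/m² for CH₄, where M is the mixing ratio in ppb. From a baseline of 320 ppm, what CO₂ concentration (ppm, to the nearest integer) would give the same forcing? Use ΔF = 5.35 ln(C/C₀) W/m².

C ≈ 367 ppm

CH₄ forcing: 0.036 × (√2184 − √694) = 0.036 × (46.7333 − 26.3439) = 0.036 × 20.3894 = 0.73402 W/m².
Set 5.35 ln(C/320) = 0.73402: ln(C/320) = 0.73402/5.35 = 0.13720, so C = 320 × e^0.13720 = 320 × 1.14706 = 367.06 ppm.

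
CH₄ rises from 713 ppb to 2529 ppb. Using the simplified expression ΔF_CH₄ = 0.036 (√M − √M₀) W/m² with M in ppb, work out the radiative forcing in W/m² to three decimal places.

CH₄: 0.036 × (√2529 − √713) = 0.036 × (50.2892 − 26.7021) = 0.036 × 23.5871 = 0.8491 W/m².

ΔF = 0.849 W/m²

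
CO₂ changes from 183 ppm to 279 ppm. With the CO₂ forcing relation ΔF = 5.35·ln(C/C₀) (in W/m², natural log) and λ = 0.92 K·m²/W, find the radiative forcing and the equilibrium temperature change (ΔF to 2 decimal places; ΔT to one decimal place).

ΔF = 2.26 W/m²; ΔT = 2.1 K

CO₂: 5.35 × ln(279/183) = 5.35 × ln(1.52459) = 5.35 × 0.42173 = 2.2563 W/m².
ΔT = λ ΔF = 0.92 × 2.26 = 2.0792 K.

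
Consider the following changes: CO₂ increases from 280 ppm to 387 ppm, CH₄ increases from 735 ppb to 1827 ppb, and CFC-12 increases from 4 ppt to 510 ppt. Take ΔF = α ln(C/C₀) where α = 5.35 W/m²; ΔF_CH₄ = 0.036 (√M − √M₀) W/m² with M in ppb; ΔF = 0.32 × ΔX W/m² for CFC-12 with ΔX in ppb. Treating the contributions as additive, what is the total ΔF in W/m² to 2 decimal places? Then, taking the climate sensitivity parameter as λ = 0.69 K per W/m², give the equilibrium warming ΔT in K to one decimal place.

ΔF = 2.46 W/m²; ΔT = 1.7 K

CO₂: 5.35 × ln(387/280) = 5.35 × ln(1.38214) = 5.35 × 0.32363 = 1.7314 W/m².
CH₄: 0.036 × (√1827 − √735) = 0.036 × (42.7434 − 27.1109) = 0.036 × 15.6325 = 0.5628 W/m².
CFC-12: Δ = 510 − 4 = 506 ppt = 0.506 ppb; ΔF = 0.32 × 0.506 = 0.1619 W/m².
Total ΔF = 1.7314 + 0.5628 + 0.1619 = 2.4561 W/m².
ΔT = λ ΔF = 0.69 × 2.46 = 1.6974 K.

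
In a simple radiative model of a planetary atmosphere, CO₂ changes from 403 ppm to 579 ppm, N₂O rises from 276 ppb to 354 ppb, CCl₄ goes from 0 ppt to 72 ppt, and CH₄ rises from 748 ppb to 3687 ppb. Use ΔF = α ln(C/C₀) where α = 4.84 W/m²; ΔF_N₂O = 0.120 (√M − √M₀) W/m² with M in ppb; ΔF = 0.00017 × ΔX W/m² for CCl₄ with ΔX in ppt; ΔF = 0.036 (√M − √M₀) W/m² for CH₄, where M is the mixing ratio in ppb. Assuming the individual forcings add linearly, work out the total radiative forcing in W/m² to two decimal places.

ΔF = 3.23 W/m²

CO₂: 4.84 × ln(579/403) = 4.84 × ln(1.43672) = 4.84 × 0.36236 = 1.7538 W/m².
N₂O: 0.120 × (√354 − √276) = 0.120 × (18.8149 − 16.6132) = 0.120 × 2.2017 = 0.2642 W/m².
CCl₄: ΔF = 0.00017 × (72 − 0) = 0.00017 × 72 = 0.0122 W/m².
CH₄: 0.036 × (√3687 − √748) = 0.036 × (60.7207 − 27.3496) = 0.036 × 33.3711 = 1.2014 W/m².
Total ΔF = 1.7538 + 0.2642 + 0.0122 + 1.2014 = 3.2316 W/m².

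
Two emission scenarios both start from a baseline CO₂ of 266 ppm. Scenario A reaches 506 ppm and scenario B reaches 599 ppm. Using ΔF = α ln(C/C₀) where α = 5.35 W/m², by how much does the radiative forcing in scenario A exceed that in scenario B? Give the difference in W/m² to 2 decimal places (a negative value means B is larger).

ΔF_A − ΔF_B = -0.90 W/m²

ΔF_A = 5.35 ln(506/266) = 5.35 × 0.64304 = 3.4403 W/m².
ΔF_B = 5.35 ln(599/266) = 5.35 × 0.81177 = 4.3430 W/m².
Difference: 3.4403 − 4.3430 = -0.9027 W/m².
(Equivalently, ΔF_A − ΔF_B = 5.35 ln(506/599) = 5.35 × -0.16872 = -0.9027 W/m².)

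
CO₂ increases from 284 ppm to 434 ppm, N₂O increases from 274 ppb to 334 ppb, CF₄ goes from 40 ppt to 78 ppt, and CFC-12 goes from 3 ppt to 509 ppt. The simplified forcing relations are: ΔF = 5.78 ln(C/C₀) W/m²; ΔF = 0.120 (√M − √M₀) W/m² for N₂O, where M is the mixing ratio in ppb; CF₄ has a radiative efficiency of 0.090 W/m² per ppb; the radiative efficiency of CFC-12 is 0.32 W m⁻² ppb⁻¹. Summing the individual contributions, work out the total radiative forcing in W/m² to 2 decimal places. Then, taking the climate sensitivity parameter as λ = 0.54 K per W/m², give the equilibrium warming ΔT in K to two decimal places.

ΔF = 2.82 W/m²; ΔT = 1.52 K

CO₂: 5.78 × ln(434/284) = 5.78 × ln(1.52817) = 5.78 × 0.42407 = 2.4511 W/m².
N₂O: 0.120 × (√334 − √274) = 0.120 × (18.2757 − 16.5529) = 0.120 × 1.7228 = 0.2067 W/m².
CF₄: Δ = 78 − 40 = 38 ppt = 0.038 ppb; ΔF = 0.090 × 0.038 = 0.0034 W/m².
CFC-12: Δ = 509 − 3 = 506 ppt = 0.506 ppb; ΔF = 0.32 × 0.506 = 0.1619 W/m².
Total ΔF = 2.4511 + 0.2067 + 0.0034 + 0.1619 = 2.8231 W/m².
ΔT = λ ΔF = 0.54 × 2.82 = 1.5228 K.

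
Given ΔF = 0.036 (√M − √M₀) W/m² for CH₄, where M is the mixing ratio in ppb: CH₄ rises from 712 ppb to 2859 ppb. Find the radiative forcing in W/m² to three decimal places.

CH₄: 0.036 × (√2859 − √712) = 0.036 × (53.4696 − 26.6833) = 0.036 × 26.7863 = 0.9643 W/m².

ΔF = 0.964 W/m²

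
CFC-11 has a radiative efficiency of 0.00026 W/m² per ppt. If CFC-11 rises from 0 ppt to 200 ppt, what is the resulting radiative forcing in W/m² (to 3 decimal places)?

CFC-11: ΔF = 0.00026 × (200 − 0) = 0.00026 × 200 = 0.0520 W/m².

ΔF = 0.052 W/m²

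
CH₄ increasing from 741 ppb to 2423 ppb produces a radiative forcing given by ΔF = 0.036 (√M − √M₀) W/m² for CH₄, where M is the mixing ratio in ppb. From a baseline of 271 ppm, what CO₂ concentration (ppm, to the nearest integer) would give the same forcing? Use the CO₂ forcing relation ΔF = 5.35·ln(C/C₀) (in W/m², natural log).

CH₄ forcing: 0.036 × (√2423 − √741) = 0.036 × (49.2240 − 27.2213) = 0.036 × 22.0027 = 0.79210 W/m².
Set 5.35 ln(C/271) = 0.79210: ln(C/271) = 0.79210/5.35 = 0.14806, so C = 271 × e^0.14806 = 271 × 1.15958 = 314.25 ppm.

C ≈ 314 ppm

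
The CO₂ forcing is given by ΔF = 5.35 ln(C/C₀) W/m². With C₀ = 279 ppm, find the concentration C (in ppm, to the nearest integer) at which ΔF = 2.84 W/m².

C ≈ 474 ppm

Set 5.35 ln(C/279) = 2.84, so ln(C/279) = 2.84/5.35 = 0.53084.
Then C/279 = e^0.53084 = 1.70036, giving C = 279 × 1.70036 = 474.40 ppm.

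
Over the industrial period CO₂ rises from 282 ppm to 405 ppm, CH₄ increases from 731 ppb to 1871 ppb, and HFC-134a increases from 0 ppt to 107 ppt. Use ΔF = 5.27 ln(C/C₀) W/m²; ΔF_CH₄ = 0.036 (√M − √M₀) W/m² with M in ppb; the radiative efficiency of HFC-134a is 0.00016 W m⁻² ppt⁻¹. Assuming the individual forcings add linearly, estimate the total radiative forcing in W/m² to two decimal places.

CO₂: 5.27 × ln(405/282) = 5.27 × ln(1.43617) = 5.27 × 0.36198 = 1.9076 W/m².
CH₄: 0.036 × (√1871 − √731) = 0.036 × (43.2551 − 27.0370) = 0.036 × 16.2181 = 0.5839 W/m².
HFC-134a: ΔF = 0.00016 × (107 − 0) = 0.00016 × 107 = 0.0171 W/m².
Total ΔF = 1.9076 + 0.5839 + 0.0171 = 2.5086 W/m².

ΔF = 2.51 W/m²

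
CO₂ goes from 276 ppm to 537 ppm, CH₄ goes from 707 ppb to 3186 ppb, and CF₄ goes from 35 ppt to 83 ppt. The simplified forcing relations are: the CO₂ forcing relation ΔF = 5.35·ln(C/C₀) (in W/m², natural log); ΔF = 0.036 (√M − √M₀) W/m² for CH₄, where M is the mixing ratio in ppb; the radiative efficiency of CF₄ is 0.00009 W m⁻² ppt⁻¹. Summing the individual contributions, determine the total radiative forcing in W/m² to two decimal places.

CO₂: 5.35 × ln(537/276) = 5.35 × ln(1.94565) = 5.35 × 0.66560 = 3.5610 W/m².
CH₄: 0.036 × (√3186 − √707) = 0.036 × (56.4447 − 26.5895) = 0.036 × 29.8552 = 1.0748 W/m².
CF₄: ΔF = 0.00009 × (83 − 35) = 0.00009 × 48 = 0.0043 W/m².
Total ΔF = 3.5610 + 1.0748 + 0.0043 = 4.6401 W/m².

ΔF = 4.64 W/m²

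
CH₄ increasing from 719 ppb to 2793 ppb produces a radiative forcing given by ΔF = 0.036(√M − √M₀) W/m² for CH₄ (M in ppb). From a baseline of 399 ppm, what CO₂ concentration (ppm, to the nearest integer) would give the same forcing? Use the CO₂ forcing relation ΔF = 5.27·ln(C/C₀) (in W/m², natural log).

C ≈ 477 ppm

CH₄ forcing: 0.036 × (√2793 − √719) = 0.036 × (52.8488 − 26.8142) = 0.036 × 26.0346 = 0.93725 W/m².
Set 5.27 ln(C/399) = 0.93725: ln(C/399) = 0.93725/5.27 = 0.17785, so C = 399 × e^0.17785 = 399 × 1.19465 = 476.67 ppm.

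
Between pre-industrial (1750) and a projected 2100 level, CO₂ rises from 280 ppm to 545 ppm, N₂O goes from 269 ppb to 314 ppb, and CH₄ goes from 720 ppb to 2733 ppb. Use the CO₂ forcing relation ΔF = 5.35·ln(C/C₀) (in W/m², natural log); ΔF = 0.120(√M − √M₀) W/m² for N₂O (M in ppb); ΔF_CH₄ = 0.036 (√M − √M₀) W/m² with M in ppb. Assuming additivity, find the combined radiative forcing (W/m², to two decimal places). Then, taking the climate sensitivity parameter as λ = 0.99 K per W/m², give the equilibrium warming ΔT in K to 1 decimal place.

CO₂: 5.35 × ln(545/280) = 5.35 × ln(1.94643) = 5.35 × 0.66600 = 3.5631 W/m².
N₂O: 0.120 × (√314 − √269) = 0.120 × (17.7200 − 16.4012) = 0.120 × 1.3188 = 0.1583 W/m².
CH₄: 0.036 × (√2733 − √720) = 0.036 × (52.2781 − 26.8328) = 0.036 × 25.4453 = 0.9160 W/m².
Total ΔF = 3.5631 + 0.1583 + 0.9160 = 4.6374 W/m².
ΔT = λ ΔF = 0.99 × 4.64 = 4.5936 K.

ΔF = 4.64 W/m²; ΔT = 4.6 K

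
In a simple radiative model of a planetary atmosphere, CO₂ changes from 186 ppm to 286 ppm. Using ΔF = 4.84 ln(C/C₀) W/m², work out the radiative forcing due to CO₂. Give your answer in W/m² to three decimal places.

CO₂: 4.84 × ln(286/186) = 4.84 × ln(1.53763) = 4.84 × 0.43024 = 2.0824 W/m².

ΔF = 2.082 W/m²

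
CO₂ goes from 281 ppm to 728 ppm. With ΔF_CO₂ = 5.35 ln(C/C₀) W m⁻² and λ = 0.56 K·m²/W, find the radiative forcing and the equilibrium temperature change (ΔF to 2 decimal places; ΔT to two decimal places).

ΔF = 5.09 W/m²; ΔT = 2.85 K

CO₂: 5.35 × ln(728/281) = 5.35 × ln(2.59075) = 5.35 × 0.95195 = 5.0929 W/m².
ΔT = λ ΔF = 0.56 × 5.09 = 2.8504 K.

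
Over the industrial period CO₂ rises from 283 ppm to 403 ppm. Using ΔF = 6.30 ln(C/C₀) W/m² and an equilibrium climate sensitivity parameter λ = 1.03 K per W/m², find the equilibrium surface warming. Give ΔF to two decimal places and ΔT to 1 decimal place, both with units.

CO₂: 6.30 × ln(403/283) = 6.30 × ln(1.42403) = 6.30 × 0.35349 = 2.2270 W/m².
ΔT = λ ΔF = 1.03 × 2.23 = 2.2969 K.

ΔF = 2.23 W/m²; ΔT = 2.3 K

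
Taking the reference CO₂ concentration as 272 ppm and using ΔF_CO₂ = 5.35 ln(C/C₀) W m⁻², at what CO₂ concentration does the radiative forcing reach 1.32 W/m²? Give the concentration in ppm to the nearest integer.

C ≈ 348 ppm

Set 5.35 ln(C/272) = 1.32, so ln(C/272) = 1.32/5.35 = 0.24673.
Then C/272 = e^0.24673 = 1.27983, giving C = 272 × 1.27983 = 348.11 ppm.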